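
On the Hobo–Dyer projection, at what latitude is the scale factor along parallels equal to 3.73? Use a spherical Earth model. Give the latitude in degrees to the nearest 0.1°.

The Hobo–Dyer projection is cylindrical equal-area with φ₀ = 37.5°. For cylindrical equal-area with standard parallel φ₀, h = cos φ / cos φ₀ and k = cos φ₀ / cos φ, so h·k = 1.
k = cos φ₀ / cos φ = 3.73  ⇒  cos φ = cos 37.5° / 3.73 = 0.2127.
φ = arccos(0.2127) ≈ 77.7°.

77.7°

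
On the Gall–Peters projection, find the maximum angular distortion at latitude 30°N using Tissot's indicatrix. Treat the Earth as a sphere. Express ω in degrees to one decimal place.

23.1°

Gall–Peters is a cylindrical equal-area projection with standard parallels at ±45°. A cylindrical equal-area projection with standard parallel φ₀ has meridian scale h = cos φ / cos φ₀ and parallel scale k = cos φ₀ / cos φ (so areas are preserved, h·k = 1).
At 30°: h = 1.225, k = 0.8165; principal scales a = 1.225, b = 0.8165.
sin(ω/2) = (a − b)/(a + b) = 0.4082/2.041 = 0.2000, so ω = 2 arcsin(0.2000) ≈ 23.1°.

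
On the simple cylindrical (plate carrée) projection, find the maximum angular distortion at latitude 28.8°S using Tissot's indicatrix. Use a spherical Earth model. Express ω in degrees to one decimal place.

7.6°

For the equirectangular projection with φ₀ = 0 (plate carrée), h = 1 along meridians and k = sec φ along parallels.
At 28.8°: h = 1.000, k = 1.141; principal scales a = 1.141, b = 1.000.
sin(ω/2) = (a − b)/(a + b) = 0.1412/2.141 = 0.06592, so ω = 2 arcsin(0.06592) ≈ 7.6°.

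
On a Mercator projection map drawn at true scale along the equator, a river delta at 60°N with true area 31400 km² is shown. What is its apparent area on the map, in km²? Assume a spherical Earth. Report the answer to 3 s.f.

The Mercator projection is conformal; its linear scale factor is the same in every direction and equals sec φ = 1/cos φ.
Areal scale = k² = sec²φ = 1/cos²(60°) = 1/0.5000² = 4.000.
Apparent area = 31400 × 4.000 ≈ 126000 km².

126000 km²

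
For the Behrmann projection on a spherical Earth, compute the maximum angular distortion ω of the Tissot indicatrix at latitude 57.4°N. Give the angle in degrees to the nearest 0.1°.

Behrmann is a cylindrical equal-area projection with standard parallels at ±30°. For cylindrical equal-area with standard parallel φ₀, h = cos φ / cos φ₀ and k = cos φ₀ / cos φ, so h·k = 1.
At 57.4°: h = 0.6221, k = 1.607; principal scales a = 1.607, b = 0.6221.
sin(ω/2) = (a − b)/(a + b) = 0.9853/2.230 = 0.4419, so ω = 2 arcsin(0.4419) ≈ 52.5°.

52.5°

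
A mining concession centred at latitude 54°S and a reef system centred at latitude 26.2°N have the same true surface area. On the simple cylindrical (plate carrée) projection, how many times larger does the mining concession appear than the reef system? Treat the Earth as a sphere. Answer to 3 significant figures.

In the plate carrée (x = Rλ, y = Rφ), meridians are true-scale (h = 1) and parallels are stretched by k = sec φ.
Areal scale at 54°: h·k = 1.000 × 1.701 = 1.701.
Areal scale at 26.2°: h·k = 1.000 × 1.115 = 1.115.
Ratio = 1.701/1.115 ≈ 1.53.

1.53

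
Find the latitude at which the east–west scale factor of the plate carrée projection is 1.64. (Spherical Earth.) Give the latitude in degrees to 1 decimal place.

Plate carrée: h = 1, k = sec φ along parallels.
sec φ = 1.64  ⇒  cos φ = 0.6098  ⇒  φ ≈ 52.4°.

52.4°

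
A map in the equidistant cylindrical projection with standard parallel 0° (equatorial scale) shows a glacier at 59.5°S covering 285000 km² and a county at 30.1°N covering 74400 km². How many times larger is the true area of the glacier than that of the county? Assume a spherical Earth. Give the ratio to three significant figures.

Plate carrée has h = 1 and k = sec φ, giving areal scale sec φ; true area = (apparent area) · cos φ.
True area of glacier: 285000 × cos(59.5°) = 285000 × 0.5075 = 144600 km².
True area of county: 74400 × cos(30.1°) = 74400 × 0.8652 = 64370 km².
Ratio = 144600 / 64370 ≈ 2.25.

2.25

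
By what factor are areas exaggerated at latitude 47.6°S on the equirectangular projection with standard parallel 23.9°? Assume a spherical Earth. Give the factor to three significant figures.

With standard parallel φ₀ = 23.9°, the equirectangular projection gives x = Rλ cos φ₀, y = Rφ, so h = 1 and k = cos 23.9° / cos φ.
Areal scale = h·k = 1 × cos φ₀ / cos φ; at 47.6°, h = 1.000, k = 1.356, so h·k = 1.356.

1.36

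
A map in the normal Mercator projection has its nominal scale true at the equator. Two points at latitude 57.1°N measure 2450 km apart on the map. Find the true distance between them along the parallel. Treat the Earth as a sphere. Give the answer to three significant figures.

1330 km

Mercator is conformal, so the point scale is isotropic: h = k = sec φ = 1/cos φ.
Along the parallel at 57.1°, map distances are exaggerated by k = sec 57.1° = 1.841.
True distance = 2450 / 1.841 = 2450 × cos 57.1° ≈ 1330 km.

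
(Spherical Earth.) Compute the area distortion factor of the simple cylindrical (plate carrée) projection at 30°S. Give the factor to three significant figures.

For the equirectangular projection with φ₀ = 0 (plate carrée), h = 1 along meridians and k = sec φ along parallels.
Areal scale = h·k = 1 × sec φ; at 30°, h = 1.000, k = 1.155, so h·k = 1.155.

1.15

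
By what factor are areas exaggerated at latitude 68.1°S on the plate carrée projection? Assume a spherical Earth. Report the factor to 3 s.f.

2.68

For the equirectangular projection with φ₀ = 0 (plate carrée), h = 1 along meridians and k = sec φ along parallels.
Areal scale = h·k = 1 × sec φ; at 68.1°, h = 1.000, k = 2.681, so h·k = 2.681.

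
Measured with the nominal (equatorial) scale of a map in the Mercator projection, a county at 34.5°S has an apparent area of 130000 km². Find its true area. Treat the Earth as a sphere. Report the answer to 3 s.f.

88300 km²

The Mercator projection is conformal; its linear scale factor is the same in every direction and equals sec φ = 1/cos φ.
Areal scale = k² = sec²φ = 1/cos²(34.5°) = 1/0.8241² = 1.472.
True area = apparent / (areal scale) = 130000 / 1.472 ≈ 88300 km².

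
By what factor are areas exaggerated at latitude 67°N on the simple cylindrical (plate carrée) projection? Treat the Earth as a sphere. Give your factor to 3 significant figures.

2.56

In the plate carrée (x = Rλ, y = Rφ), meridians are true-scale (h = 1) and parallels are stretched by k = sec φ.
Areal scale = h·k = 1 × sec φ; at 67°, h = 1.000, k = 2.559, so h·k = 2.559.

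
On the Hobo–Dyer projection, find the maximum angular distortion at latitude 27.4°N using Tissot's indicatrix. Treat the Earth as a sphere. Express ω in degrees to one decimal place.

12.9°

Hobo–Dyer is a cylindrical equal-area projection with standard parallels at ±37.5°. A cylindrical equal-area projection with standard parallel φ₀ has meridian scale h = cos φ / cos φ₀ and parallel scale k = cos φ₀ / cos φ (so areas are preserved, h·k = 1).
At 27.4°: h = 1.119, k = 0.8936; principal scales a = 1.119, b = 0.8936.
sin(ω/2) = (a − b)/(a + b) = 0.2255/2.013 = 0.1120, so ω = 2 arcsin(0.1120) ≈ 12.9°.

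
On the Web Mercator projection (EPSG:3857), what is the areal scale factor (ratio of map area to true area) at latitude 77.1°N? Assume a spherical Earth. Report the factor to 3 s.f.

20.1

Mercator is conformal, so the point scale is isotropic: h = k = sec φ = 1/cos φ.
Areal scale = k² = sec²φ = 1/cos²(77.1°) = 1/0.2233² = 20.06.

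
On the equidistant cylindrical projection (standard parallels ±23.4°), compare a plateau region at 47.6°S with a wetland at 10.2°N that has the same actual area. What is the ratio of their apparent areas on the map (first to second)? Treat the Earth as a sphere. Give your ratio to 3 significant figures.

1.46

In the equirectangular projection with standard parallel φ₀ = 23.4° (x = Rλ cos φ₀, y = Rφ), meridians are true-scale (h = 1) and the parallel scale is k = cos φ₀ / cos φ.
Areal scale at 47.6°: h·k = 1.000 × 1.361 = 1.361.
Areal scale at 10.2°: h·k = 1.000 × 0.9325 = 0.9325.
Ratio = 1.361/0.9325 ≈ 1.46.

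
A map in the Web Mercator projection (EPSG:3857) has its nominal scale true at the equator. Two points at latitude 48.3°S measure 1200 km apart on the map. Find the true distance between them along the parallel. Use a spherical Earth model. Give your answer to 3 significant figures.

798 km

Mercator is conformal, so the point scale is isotropic: h = k = sec φ = 1/cos φ.
Along the parallel at 48.3°, map distances are exaggerated by k = sec 48.3° = 1.503.
True distance = 1200 / 1.503 = 1200 × cos 48.3° ≈ 798 km.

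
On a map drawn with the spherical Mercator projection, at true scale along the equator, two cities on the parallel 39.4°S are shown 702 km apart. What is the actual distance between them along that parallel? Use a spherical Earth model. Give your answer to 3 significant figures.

542 km

The Mercator projection is conformal; its linear scale factor is the same in every direction and equals sec φ = 1/cos φ.
Along the parallel at 39.4°, map distances are exaggerated by k = sec 39.4° = 1.294.
True distance = 702 / 1.294 = 702 × cos 39.4° ≈ 542 km.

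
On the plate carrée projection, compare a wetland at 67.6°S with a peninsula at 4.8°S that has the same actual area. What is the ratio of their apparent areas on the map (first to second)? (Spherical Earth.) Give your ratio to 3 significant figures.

Plate carrée maps x = Rλ, y = Rφ. The meridian scale is h = 1 and the parallel scale is k = 1/cos φ = sec φ.
Areal scale at 67.6°: h·k = 1.000 × 2.624 = 2.624.
Areal scale at 4.8°: h·k = 1.000 × 1.004 = 1.004.
Ratio = 2.624/1.004 ≈ 2.61.

2.61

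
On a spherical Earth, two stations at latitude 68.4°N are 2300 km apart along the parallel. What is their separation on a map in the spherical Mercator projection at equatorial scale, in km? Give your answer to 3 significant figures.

6250 km

For Mercator, h = k = sec φ (a conformal cylindrical projection has a single point scale, 1/cos φ).
Along the parallel, k = sec 68.4° = 1/0.3681 = 2.716.
Map distance = 2300 × 2.716 ≈ 6250 km.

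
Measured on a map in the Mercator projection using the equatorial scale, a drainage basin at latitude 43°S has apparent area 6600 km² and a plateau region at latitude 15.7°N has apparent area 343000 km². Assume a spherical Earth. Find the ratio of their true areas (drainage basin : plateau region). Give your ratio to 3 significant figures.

0.0111

Since Mercator area scale is 1/cos²φ, the true area equals the apparent area multiplied by cos²φ.
True area of drainage basin: 6600 × cos²(43°) = 6600 × 0.5349 = 3530 km².
True area of plateau region: 343000 × cos²(15.7°) = 343000 × 0.9268 = 317900 km².
Ratio = 3530 / 317900 ≈ 0.0111.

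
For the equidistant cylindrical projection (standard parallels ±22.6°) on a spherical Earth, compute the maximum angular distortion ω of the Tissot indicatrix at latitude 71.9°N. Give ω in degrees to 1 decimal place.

59.5°

With standard parallel φ₀ = 22.6°, the equirectangular projection gives x = Rλ cos φ₀, y = Rφ, so h = 1 and k = cos 22.6° / cos φ.
At 71.9°: h = 1.000, k = 2.972; principal scales a = 2.972, b = 1.000.
sin(ω/2) = (a − b)/(a + b) = 1.972/3.972 = 0.4964, so ω = 2 arcsin(0.4964) ≈ 59.5°.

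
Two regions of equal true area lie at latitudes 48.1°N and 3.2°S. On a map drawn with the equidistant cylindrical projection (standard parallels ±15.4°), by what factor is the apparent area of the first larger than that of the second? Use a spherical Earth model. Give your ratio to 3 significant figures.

In the equirectangular projection with standard parallel φ₀ = 15.4° (x = Rλ cos φ₀, y = Rφ), meridians are true-scale (h = 1) and the parallel scale is k = cos φ₀ / cos φ.
Areal scale at 48.1°: h·k = 1.000 × 1.444 = 1.444.
Areal scale at 3.2°: h·k = 1.000 × 0.9656 = 0.9656.
Ratio = 1.444/0.9656 ≈ 1.50.

1.50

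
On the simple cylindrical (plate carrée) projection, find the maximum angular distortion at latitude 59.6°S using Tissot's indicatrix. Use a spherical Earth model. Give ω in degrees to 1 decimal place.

In the plate carrée (x = Rλ, y = Rφ), meridians are true-scale (h = 1) and parallels are stretched by k = sec φ.
At 59.6°: h = 1.000, k = 1.976; principal scales a = 1.976, b = 1.000.
sin(ω/2) = (a − b)/(a + b) = 0.9762/2.976 = 0.3280, so ω = 2 arcsin(0.3280) ≈ 38.3°.

38.3°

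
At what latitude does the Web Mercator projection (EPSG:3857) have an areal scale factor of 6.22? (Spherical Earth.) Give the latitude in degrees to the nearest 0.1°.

Mercator areal scale is sec²φ.
sec²φ = 6.22  ⇒  cos²φ = 0.1608  ⇒  cos φ = 0.4010.
φ = arccos(0.4010) ≈ 66.4°.

66.4°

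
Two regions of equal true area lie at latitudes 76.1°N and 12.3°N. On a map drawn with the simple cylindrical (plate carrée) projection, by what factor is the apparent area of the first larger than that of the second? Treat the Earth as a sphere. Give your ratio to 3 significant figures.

4.07

In the plate carrée (x = Rλ, y = Rφ), meridians are true-scale (h = 1) and parallels are stretched by k = sec φ.
Areal scale at 76.1°: h·k = 1.000 × 4.163 = 4.163.
Areal scale at 12.3°: h·k = 1.000 × 1.023 = 1.023.
Ratio = 4.163/1.023 ≈ 4.07.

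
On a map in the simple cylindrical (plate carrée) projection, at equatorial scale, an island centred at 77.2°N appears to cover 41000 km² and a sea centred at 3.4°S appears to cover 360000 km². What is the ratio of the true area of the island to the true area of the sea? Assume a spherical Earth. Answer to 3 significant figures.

On the plate carrée, areal scale = h·k = 1 × sec φ, so true area = apparent × cos φ.
True area of island: 41000 × cos(77.2°) = 41000 × 0.2215 = 9083 km².
True area of sea: 360000 × cos(3.4°) = 360000 × 0.9982 = 359400 km².
Ratio = 9083 / 359400 ≈ 0.0253.

0.0253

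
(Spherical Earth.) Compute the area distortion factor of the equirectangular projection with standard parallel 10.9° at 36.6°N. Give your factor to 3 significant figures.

1.22

In the equirectangular projection with standard parallel φ₀ = 10.9° (x = Rλ cos φ₀, y = Rφ), meridians are true-scale (h = 1) and the parallel scale is k = cos φ₀ / cos φ.
Areal scale = h·k = 1 × cos φ₀ / cos φ; at 36.6°, h = 1.000, k = 1.223, so h·k = 1.223.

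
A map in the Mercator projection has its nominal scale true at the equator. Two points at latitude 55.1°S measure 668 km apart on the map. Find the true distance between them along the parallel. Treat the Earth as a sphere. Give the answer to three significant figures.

The Mercator projection is conformal; its linear scale factor is the same in every direction and equals sec φ = 1/cos φ.
Along the parallel at 55.1°, map distances are exaggerated by k = sec 55.1° = 1.748.
True distance = 668 / 1.748 = 668 × cos 55.1° ≈ 382 km.

382 km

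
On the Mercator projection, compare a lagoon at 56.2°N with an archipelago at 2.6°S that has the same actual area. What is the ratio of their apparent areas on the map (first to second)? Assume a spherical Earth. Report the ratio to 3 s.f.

Mercator is conformal with k = sec φ, so areal scale = k² = sec²φ.
At 56.2°: sec²(56.2°) = 1/0.5563² = 3.231.
At 2.6°: sec²(2.6°) = 1/0.9990² = 1.002.
Ratio = 3.231/1.002 = cos²(2.6°)/cos²(56.2°) ≈ 3.22.

3.22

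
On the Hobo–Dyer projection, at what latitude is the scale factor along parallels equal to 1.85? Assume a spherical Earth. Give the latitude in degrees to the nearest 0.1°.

64.6°

Hobo–Dyer is a cylindrical equal-area projection with standard parallels at ±37.5°. A cylindrical equal-area projection with standard parallel φ₀ has meridian scale h = cos φ / cos φ₀ and parallel scale k = cos φ₀ / cos φ (so areas are preserved, h·k = 1).
k = cos φ₀ / cos φ = 1.85  ⇒  cos φ = cos 37.5° / 1.85 = 0.4288.
φ = arccos(0.4288) ≈ 64.6°.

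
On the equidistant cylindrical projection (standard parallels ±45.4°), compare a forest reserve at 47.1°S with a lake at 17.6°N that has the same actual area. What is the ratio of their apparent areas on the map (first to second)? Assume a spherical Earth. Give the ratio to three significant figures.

1.40

With standard parallel φ₀ = 45.4°, the equirectangular projection gives x = Rλ cos φ₀, y = Rφ, so h = 1 and k = cos 45.4° / cos φ.
Areal scale at 47.1°: h·k = 1.000 × 1.031 = 1.031.
Areal scale at 17.6°: h·k = 1.000 × 0.7366 = 0.7366.
Ratio = 1.031/0.7366 ≈ 1.40.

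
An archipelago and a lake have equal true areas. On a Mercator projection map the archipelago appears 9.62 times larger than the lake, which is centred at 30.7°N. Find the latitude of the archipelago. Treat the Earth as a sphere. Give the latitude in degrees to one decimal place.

73.9°

On Mercator, (apparent₁)/(apparent₂) = sec²φ₁ / sec²φ₂ when true areas are equal.
cos²φ₂ / cos²φ₁ = 9.62  ⇒  cos φ₁ = cos 30.7° / √9.62 = 0.8599/3.102 = 0.2772.
φ₁ = arccos(0.2772) ≈ 73.9°.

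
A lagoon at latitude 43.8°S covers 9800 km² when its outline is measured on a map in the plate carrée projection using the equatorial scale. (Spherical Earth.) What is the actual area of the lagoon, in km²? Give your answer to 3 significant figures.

7070 km²

For the equirectangular projection with φ₀ = 0 (plate carrée), h = 1 along meridians and k = sec φ along parallels.
Areal scale = h·k = 1 × sec φ; at 43.8°, h = 1.000, k = 1.386, so h·k = 1.386.
True area = apparent / (areal scale) = 9800 / 1.386 ≈ 7070 km².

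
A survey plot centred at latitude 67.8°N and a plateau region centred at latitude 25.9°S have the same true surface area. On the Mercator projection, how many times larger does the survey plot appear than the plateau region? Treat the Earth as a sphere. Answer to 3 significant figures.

Mercator is conformal with k = sec φ, so areal scale = k² = sec²φ.
At 67.8°: sec²(67.8°) = 1/0.3778² = 7.005.
At 25.9°: sec²(25.9°) = 1/0.8996² = 1.236.
Ratio = 7.005/1.236 = cos²(25.9°)/cos²(67.8°) ≈ 5.67.

5.67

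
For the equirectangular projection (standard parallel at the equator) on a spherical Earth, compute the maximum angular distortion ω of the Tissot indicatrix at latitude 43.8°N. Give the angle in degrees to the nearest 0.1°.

In the plate carrée (x = Rλ, y = Rφ), meridians are true-scale (h = 1) and parallels are stretched by k = sec φ.
At 43.8°: h = 1.000, k = 1.386; principal scales a = 1.386, b = 1.000.
sin(ω/2) = (a − b)/(a + b) = 0.3855/2.386 = 0.1616, so ω = 2 arcsin(0.1616) ≈ 18.6°.

18.6°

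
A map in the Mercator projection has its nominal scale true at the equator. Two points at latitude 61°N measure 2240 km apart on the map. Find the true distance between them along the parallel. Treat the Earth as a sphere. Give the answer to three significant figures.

1090 km

The Mercator projection is conformal; its linear scale factor is the same in every direction and equals sec φ = 1/cos φ.
Along the parallel at 61°, map distances are exaggerated by k = sec 61° = 2.063.
True distance = 2240 / 2.063 = 2240 × cos 61° ≈ 1090 km.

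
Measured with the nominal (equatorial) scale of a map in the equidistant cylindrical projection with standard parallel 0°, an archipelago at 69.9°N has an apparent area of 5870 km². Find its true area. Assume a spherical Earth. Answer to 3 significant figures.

In the plate carrée (x = Rλ, y = Rφ), meridians are true-scale (h = 1) and parallels are stretched by k = sec φ.
Areal scale = h·k = 1 × sec φ; at 69.9°, h = 1.000, k = 2.910, so h·k = 2.910.
True area = apparent / (areal scale) = 5870 / 2.910 ≈ 2020 km².

2020 km²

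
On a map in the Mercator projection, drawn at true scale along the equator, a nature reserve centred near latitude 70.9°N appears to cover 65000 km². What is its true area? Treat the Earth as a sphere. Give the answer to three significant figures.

6960 km²

The Mercator projection is conformal; its linear scale factor is the same in every direction and equals sec φ = 1/cos φ.
Areal scale = k² = sec²φ = 1/cos²(70.9°) = 1/0.3272² = 9.340.
True area = apparent / (areal scale) = 65000 / 9.340 ≈ 6960 km².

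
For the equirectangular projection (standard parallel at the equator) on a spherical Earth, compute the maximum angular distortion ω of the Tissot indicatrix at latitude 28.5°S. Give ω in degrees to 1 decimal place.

Plate carrée maps x = Rλ, y = Rφ. The meridian scale is h = 1 and the parallel scale is k = 1/cos φ = sec φ.
At 28.5°: h = 1.000, k = 1.138; principal scales a = 1.138, b = 1.000.
sin(ω/2) = (a − b)/(a + b) = 0.1379/2.138 = 0.06450, so ω = 2 arcsin(0.06450) ≈ 7.4°.

7.4°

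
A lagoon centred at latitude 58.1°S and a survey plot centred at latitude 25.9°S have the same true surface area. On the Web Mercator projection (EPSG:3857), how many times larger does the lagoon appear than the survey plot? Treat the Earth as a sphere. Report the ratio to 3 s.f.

2.90

Mercator areal scale is sec²φ.
At 58.1°: sec²(58.1°) = 1/0.5284² = 3.581.
At 25.9°: sec²(25.9°) = 1/0.8996² = 1.236.
Ratio = 3.581/1.236 = cos²(25.9°)/cos²(58.1°) ≈ 2.90.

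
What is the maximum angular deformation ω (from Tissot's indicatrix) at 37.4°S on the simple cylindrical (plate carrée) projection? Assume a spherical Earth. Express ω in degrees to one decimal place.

Plate carrée maps x = Rλ, y = Rφ. The meridian scale is h = 1 and the parallel scale is k = 1/cos φ = sec φ.
At 37.4°: h = 1.000, k = 1.259; principal scales a = 1.259, b = 1.000.
sin(ω/2) = (a − b)/(a + b) = 0.2588/2.259 = 0.1146, so ω = 2 arcsin(0.1146) ≈ 13.2°.

13.2°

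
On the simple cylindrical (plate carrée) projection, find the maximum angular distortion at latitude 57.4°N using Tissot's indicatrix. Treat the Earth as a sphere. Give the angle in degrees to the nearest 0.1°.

34.9°

For the equirectangular projection with φ₀ = 0 (plate carrée), h = 1 along meridians and k = sec φ along parallels.
At 57.4°: h = 1.000, k = 1.856; principal scales a = 1.856, b = 1.000.
sin(ω/2) = (a − b)/(a + b) = 0.8561/2.856 = 0.2997, so ω = 2 arcsin(0.2997) ≈ 34.9°.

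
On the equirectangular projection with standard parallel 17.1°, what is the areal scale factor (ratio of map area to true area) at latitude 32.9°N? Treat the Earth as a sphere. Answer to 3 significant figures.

1.14

With standard parallel φ₀ = 17.1°, the equirectangular projection gives x = Rλ cos φ₀, y = Rφ, so h = 1 and k = cos 17.1° / cos φ.
Areal scale = h·k = 1 × cos φ₀ / cos φ; at 32.9°, h = 1.000, k = 1.138, so h·k = 1.138.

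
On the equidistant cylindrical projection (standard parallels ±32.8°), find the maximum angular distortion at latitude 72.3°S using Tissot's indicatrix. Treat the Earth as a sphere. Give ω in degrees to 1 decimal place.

With standard parallel φ₀ = 32.8°, the equirectangular projection gives x = Rλ cos φ₀, y = Rφ, so h = 1 and k = cos 32.8° / cos φ.
At 72.3°: h = 1.000, k = 2.765; principal scales a = 2.765, b = 1.000.
sin(ω/2) = (a − b)/(a + b) = 1.765/3.765 = 0.4688, so ω = 2 arcsin(0.4688) ≈ 55.9°.

55.9°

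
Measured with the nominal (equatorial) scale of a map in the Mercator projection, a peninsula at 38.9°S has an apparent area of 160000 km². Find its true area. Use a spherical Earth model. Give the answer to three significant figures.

96900 km²

The Mercator projection is conformal; its linear scale factor is the same in every direction and equals sec φ = 1/cos φ.
Areal scale = k² = sec²φ = 1/cos²(38.9°) = 1/0.7782² = 1.651.
True area = apparent / (areal scale) = 160000 / 1.651 ≈ 96900 km².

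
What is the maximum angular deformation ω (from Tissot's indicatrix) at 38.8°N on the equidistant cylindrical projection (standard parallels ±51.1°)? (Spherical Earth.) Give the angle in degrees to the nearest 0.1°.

The equidistant cylindrical projection with φ₀ = 51.1° has h = 1 (meridians true) and k = cos φ₀ / cos φ along parallels.
At 38.8°: h = 1.000, k = 0.8058; principal scales a = 1.000, b = 0.8058.
sin(ω/2) = (a − b)/(a + b) = 0.1942/1.806 = 0.1076, so ω = 2 arcsin(0.1076) ≈ 12.3°.

12.3°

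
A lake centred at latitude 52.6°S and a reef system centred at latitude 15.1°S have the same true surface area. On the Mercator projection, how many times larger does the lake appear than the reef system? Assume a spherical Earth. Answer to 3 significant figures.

Mercator areal scale is sec²φ.
At 52.6°: sec²(52.6°) = 1/0.6074² = 2.711.
At 15.1°: sec²(15.1°) = 1/0.9655² = 1.073.
Ratio = 2.711/1.073 = cos²(15.1°)/cos²(52.6°) ≈ 2.53.

2.53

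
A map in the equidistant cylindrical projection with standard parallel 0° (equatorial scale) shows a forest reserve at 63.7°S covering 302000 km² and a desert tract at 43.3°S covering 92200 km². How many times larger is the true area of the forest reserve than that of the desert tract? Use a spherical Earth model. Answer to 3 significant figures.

1.99

Plate carrée has h = 1 and k = sec φ, giving areal scale sec φ; true area = (apparent area) · cos φ.
True area of forest reserve: 302000 × cos(63.7°) = 302000 × 0.4431 = 133800 km².
True area of desert tract: 92200 × cos(43.3°) = 92200 × 0.7278 = 67100 km².
Ratio = 133800 / 67100 ≈ 1.99.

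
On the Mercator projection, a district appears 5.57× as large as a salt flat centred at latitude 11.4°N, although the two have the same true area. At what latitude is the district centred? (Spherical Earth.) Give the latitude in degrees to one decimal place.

65.5°

For equal true areas on Mercator, apparent areas scale as sec²φ, so the ratio is cos²φ₂ / cos²φ₁.
cos²φ₂ / cos²φ₁ = 5.57  ⇒  cos φ₁ = cos 11.4° / √5.57 = 0.9803/2.360 = 0.4154.
φ₁ = arccos(0.4154) ≈ 65.5°.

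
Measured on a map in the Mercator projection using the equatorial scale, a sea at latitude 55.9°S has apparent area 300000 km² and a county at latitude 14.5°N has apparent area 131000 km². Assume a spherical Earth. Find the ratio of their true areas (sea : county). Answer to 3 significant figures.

0.768

Mercator's areal exaggeration is sec²φ; hence true area = (apparent area) · cos²φ.
True area of sea: 300000 × cos²(55.9°) = 300000 × 0.3143 = 94290 km².
True area of county: 131000 × cos²(14.5°) = 131000 × 0.9373 = 122800 km².
Ratio = 94290 / 122800 ≈ 0.768.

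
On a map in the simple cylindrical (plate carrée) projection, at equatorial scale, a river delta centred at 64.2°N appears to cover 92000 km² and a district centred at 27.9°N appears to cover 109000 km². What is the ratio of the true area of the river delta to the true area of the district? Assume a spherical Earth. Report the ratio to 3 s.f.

0.416

On the plate carrée, areal scale = h·k = 1 × sec φ, so true area = apparent × cos φ.
True area of river delta: 92000 × cos(64.2°) = 92000 × 0.4352 = 40040 km².
True area of district: 109000 × cos(27.9°) = 109000 × 0.8838 = 96330 km².
Ratio = 40040 / 96330 ≈ 0.416.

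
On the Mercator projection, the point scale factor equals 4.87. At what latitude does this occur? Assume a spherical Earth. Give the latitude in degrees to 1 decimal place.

Mercator scale is k = sec φ = 1/cos φ.
1/cos φ = 4.87  ⇒  cos φ = 0.2053  ⇒  φ = arccos(0.2053) ≈ 78.2°.

78.2°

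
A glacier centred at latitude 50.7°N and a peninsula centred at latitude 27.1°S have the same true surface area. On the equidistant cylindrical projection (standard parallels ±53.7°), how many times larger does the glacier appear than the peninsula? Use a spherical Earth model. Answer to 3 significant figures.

With standard parallel φ₀ = 53.7°, the equirectangular projection gives x = Rλ cos φ₀, y = Rφ, so h = 1 and k = cos 53.7° / cos φ.
Areal scale at 50.7°: h·k = 1.000 × 0.9347 = 0.9347.
Areal scale at 27.1°: h·k = 1.000 × 0.6650 = 0.6650.
Ratio = 0.9347/0.6650 ≈ 1.41.

1.41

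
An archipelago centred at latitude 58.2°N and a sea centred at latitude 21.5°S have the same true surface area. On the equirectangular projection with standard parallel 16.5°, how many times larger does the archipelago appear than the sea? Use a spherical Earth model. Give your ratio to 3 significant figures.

With standard parallel φ₀ = 16.5°, the equirectangular projection gives x = Rλ cos φ₀, y = Rφ, so h = 1 and k = cos 16.5° / cos φ.
Areal scale at 58.2°: h·k = 1.000 × 1.820 = 1.820.
Areal scale at 21.5°: h·k = 1.000 × 1.031 = 1.031.
Ratio = 1.820/1.031 ≈ 1.77.

1.77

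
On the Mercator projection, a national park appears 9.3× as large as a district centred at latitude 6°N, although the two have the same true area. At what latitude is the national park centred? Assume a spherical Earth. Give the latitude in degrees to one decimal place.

On Mercator, (apparent₁)/(apparent₂) = sec²φ₁ / sec²φ₂ when true areas are equal.
cos²φ₂ / cos²φ₁ = 9.3  ⇒  cos φ₁ = cos 6° / √9.3 = 0.9945/3.050 = 0.3261.
φ₁ = arccos(0.3261) ≈ 71.0°.

71.0°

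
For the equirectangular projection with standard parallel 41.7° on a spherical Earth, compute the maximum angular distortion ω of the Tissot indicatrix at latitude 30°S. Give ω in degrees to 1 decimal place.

8.5°

The equidistant cylindrical projection with φ₀ = 41.7° has h = 1 (meridians true) and k = cos φ₀ / cos φ along parallels.
At 30°: h = 1.000, k = 0.8621; principal scales a = 1.000, b = 0.8621.
sin(ω/2) = (a − b)/(a + b) = 0.1379/1.862 = 0.07403, so ω = 2 arcsin(0.07403) ≈ 8.5°.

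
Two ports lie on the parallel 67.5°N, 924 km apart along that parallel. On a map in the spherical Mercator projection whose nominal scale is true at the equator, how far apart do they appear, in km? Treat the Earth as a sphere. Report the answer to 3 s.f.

Mercator is conformal, so the point scale is isotropic: h = k = sec φ = 1/cos φ.
Along the parallel, k = sec 67.5° = 1/0.3827 = 2.613.
Map distance = 924 × 2.613 ≈ 2410 km.

2410 km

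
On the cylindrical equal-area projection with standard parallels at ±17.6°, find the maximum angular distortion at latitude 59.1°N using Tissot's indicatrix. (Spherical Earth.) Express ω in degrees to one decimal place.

A cylindrical equal-area projection with standard parallel φ₀ has meridian scale h = cos φ / cos φ₀ and parallel scale k = cos φ₀ / cos φ (so areas are preserved, h·k = 1).
At 59.1°: h = 0.5388, k = 1.856; principal scales a = 1.856, b = 0.5388.
sin(ω/2) = (a − b)/(a + b) = 1.317/2.395 = 0.5501, so ω = 2 arcsin(0.5501) ≈ 66.7°.

66.7°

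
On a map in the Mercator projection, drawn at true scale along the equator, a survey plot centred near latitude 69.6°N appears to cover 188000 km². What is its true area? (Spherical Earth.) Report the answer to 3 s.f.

For Mercator, h = k = sec φ (a conformal cylindrical projection has a single point scale, 1/cos φ).
Areal scale = k² = sec²φ = 1/cos²(69.6°) = 1/0.3486² = 8.230.
True area = apparent / (areal scale) = 188000 / 8.230 ≈ 22800 km².

22800 km²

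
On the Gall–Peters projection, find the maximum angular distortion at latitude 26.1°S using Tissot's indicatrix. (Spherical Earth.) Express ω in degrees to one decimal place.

27.1°

The Gall–Peters projection is cylindrical equal-area with φ₀ = 45°. A cylindrical equal-area projection with standard parallel φ₀ has meridian scale h = cos φ / cos φ₀ and parallel scale k = cos φ₀ / cos φ (so areas are preserved, h·k = 1).
At 26.1°: h = 1.270, k = 0.7874; principal scales a = 1.270, b = 0.7874.
sin(ω/2) = (a − b)/(a + b) = 0.4826/2.057 = 0.2346, so ω = 2 arcsin(0.2346) ≈ 27.1°.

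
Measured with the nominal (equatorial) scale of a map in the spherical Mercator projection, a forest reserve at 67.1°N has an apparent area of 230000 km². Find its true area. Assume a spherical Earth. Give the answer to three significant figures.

Mercator is conformal, so the point scale is isotropic: h = k = sec φ = 1/cos φ.
Areal scale = k² = sec²φ = 1/cos²(67.1°) = 1/0.3891² = 6.604.
True area = apparent / (areal scale) = 230000 / 6.604 ≈ 34800 km².

34800 km²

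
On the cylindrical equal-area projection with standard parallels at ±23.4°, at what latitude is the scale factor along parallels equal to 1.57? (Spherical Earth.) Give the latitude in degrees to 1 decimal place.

For cylindrical equal-area with standard parallel φ₀, h = cos φ / cos φ₀ and k = cos φ₀ / cos φ, so h·k = 1.
k = cos φ₀ / cos φ = 1.57  ⇒  cos φ = cos 23.4° / 1.57 = 0.5846.
φ = arccos(0.5846) ≈ 54.2°.

54.2°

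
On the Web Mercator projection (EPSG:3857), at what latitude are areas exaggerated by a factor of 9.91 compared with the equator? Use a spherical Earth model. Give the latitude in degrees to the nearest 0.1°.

71.5°

Mercator areal scale is sec²φ.
sec²φ = 9.91  ⇒  cos²φ = 0.1009  ⇒  cos φ = 0.3177.
φ = arccos(0.3177) ≈ 71.5°.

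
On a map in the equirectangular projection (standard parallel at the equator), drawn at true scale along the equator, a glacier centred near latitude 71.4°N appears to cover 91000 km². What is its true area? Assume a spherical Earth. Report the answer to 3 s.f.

29000 km²

For the equirectangular projection with φ₀ = 0 (plate carrée), h = 1 along meridians and k = sec φ along parallels.
Areal scale = h·k = 1 × sec φ; at 71.4°, h = 1.000, k = 3.135, so h·k = 3.135.
True area = apparent / (areal scale) = 91000 / 3.135 ≈ 29000 km².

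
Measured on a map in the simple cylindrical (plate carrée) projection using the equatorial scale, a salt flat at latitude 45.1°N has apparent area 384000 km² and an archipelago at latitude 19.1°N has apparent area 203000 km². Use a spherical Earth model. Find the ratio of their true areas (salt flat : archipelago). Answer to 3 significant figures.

1.41

On the plate carrée, areal scale = h·k = 1 × sec φ, so true area = apparent × cos φ.
True area of salt flat: 384000 × cos(45.1°) = 384000 × 0.7059 = 271100 km².
True area of archipelago: 203000 × cos(19.1°) = 203000 × 0.9449 = 191800 km².
Ratio = 271100 / 191800 ≈ 1.41.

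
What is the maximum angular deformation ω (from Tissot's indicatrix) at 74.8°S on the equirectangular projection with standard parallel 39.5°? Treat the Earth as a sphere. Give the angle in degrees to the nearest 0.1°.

With standard parallel φ₀ = 39.5°, the equirectangular projection gives x = Rλ cos φ₀, y = Rφ, so h = 1 and k = cos 39.5° / cos φ.
At 74.8°: h = 1.000, k = 2.943; principal scales a = 2.943, b = 1.000.
sin(ω/2) = (a − b)/(a + b) = 1.943/3.943 = 0.4928, so ω = 2 arcsin(0.4928) ≈ 59.0°.

59.0°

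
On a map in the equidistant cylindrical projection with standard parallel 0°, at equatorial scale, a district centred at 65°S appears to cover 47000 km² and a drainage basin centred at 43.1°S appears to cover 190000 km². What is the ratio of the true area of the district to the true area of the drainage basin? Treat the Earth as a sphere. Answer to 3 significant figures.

0.143

Plate carrée has h = 1 and k = sec φ, giving areal scale sec φ; true area = (apparent area) · cos φ.
True area of district: 47000 × cos(65°) = 47000 × 0.4226 = 19860 km².
True area of drainage basin: 190000 × cos(43.1°) = 190000 × 0.7302 = 138700 km².
Ratio = 19860 / 138700 ≈ 0.143.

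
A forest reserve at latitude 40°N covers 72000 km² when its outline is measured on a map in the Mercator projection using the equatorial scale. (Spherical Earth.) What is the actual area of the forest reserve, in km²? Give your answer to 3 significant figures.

42300 km²

The Mercator projection is conformal; its linear scale factor is the same in every direction and equals sec φ = 1/cos φ.
Areal scale = k² = sec²φ = 1/cos²(40°) = 1/0.7660² = 1.704.
True area = apparent / (areal scale) = 72000 / 1.704 ≈ 42300 km².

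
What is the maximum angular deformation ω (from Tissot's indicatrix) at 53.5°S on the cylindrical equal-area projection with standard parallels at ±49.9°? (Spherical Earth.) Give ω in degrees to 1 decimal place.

9.1°

Cylindrical equal-area (φ₀ = 49.9°): h = cos φ / cos 49.9° along meridians, k = cos 49.9° / cos φ along parallels; h·k = 1.
At 53.5°: h = 0.9235, k = 1.083; principal scales a = 1.083, b = 0.9235.
sin(ω/2) = (a − b)/(a + b) = 0.1594/2.006 = 0.07946, so ω = 2 arcsin(0.07946) ≈ 9.1°.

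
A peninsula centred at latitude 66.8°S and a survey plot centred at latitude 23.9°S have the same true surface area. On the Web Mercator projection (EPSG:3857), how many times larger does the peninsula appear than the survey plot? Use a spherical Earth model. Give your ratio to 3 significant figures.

5.39

On Mercator, area is exaggerated by sec²φ = 1/cos²φ.
At 66.8°: sec²(66.8°) = 1/0.3939² = 6.444.
At 23.9°: sec²(23.9°) = 1/0.9143² = 1.196.
Ratio = 6.444/1.196 = cos²(23.9°)/cos²(66.8°) ≈ 5.39.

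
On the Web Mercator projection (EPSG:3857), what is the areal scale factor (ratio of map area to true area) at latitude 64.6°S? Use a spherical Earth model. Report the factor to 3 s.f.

The Mercator projection is conformal; its linear scale factor is the same in every direction and equals sec φ = 1/cos φ.
Areal scale = k² = sec²φ = 1/cos²(64.6°) = 1/0.4289² = 5.435.

5.44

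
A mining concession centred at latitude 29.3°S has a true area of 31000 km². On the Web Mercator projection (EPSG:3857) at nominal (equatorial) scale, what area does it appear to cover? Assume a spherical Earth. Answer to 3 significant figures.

Mercator is conformal, so the point scale is isotropic: h = k = sec φ = 1/cos φ.
Areal scale = k² = sec²φ = 1/cos²(29.3°) = 1/0.8721² = 1.315.
Apparent area = 31000 × 1.315 ≈ 40800 km².

40800 km²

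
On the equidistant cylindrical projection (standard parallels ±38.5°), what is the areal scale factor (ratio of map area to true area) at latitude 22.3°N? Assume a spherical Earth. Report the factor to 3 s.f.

0.846

The equidistant cylindrical projection with φ₀ = 38.5° has h = 1 (meridians true) and k = cos φ₀ / cos φ along parallels.
Areal scale = h·k = 1 × cos φ₀ / cos φ; at 22.3°, h = 1.000, k = 0.8459, so h·k = 0.8459.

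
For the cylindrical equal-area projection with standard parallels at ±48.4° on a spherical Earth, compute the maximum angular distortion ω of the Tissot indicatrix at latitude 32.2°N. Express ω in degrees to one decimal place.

27.5°

A cylindrical equal-area projection with standard parallel φ₀ has meridian scale h = cos φ / cos φ₀ and parallel scale k = cos φ₀ / cos φ (so areas are preserved, h·k = 1).
At 32.2°: h = 1.275, k = 0.7846; principal scales a = 1.275, b = 0.7846.
sin(ω/2) = (a − b)/(a + b) = 0.4899/2.059 = 0.2379, so ω = 2 arcsin(0.2379) ≈ 27.5°.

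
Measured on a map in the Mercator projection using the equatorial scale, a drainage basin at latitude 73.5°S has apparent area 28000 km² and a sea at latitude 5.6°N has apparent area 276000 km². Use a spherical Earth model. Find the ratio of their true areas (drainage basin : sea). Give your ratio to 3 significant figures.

Since Mercator area scale is 1/cos²φ, the true area equals the apparent area multiplied by cos²φ.
True area of drainage basin: 28000 × cos²(73.5°) = 28000 × 0.08066 = 2259 km².
True area of sea: 276000 × cos²(5.6°) = 276000 × 0.9905 = 273400 km².
Ratio = 2259 / 273400 ≈ 0.00826.

0.00826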